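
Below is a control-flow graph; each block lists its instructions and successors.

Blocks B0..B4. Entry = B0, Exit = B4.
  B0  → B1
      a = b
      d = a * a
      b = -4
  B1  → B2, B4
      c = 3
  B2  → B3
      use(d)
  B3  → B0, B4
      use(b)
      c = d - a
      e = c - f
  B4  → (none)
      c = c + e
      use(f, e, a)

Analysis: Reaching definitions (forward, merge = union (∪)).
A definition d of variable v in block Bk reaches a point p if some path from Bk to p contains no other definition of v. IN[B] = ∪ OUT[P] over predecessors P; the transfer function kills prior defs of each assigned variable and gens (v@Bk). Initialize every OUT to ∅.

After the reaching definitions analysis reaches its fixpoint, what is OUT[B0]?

Fixpoint table:
  B0:  IN={a@B0, b@B0, c@B3, d@B0, e@B3}  OUT={a@B0, b@B0, c@B3, d@B0, e@B3}
  B1:  IN={a@B0, b@B0, c@B3, d@B0, e@B3}  OUT={a@B0, b@B0, c@B1, d@B0, e@B3}
  B2:  IN={a@B0, b@B0, c@B1, d@B0, e@B3}  OUT={a@B0, b@B0, c@B1, d@B0, e@B3}
  B3:  IN={a@B0, b@B0, c@B1, d@B0, e@B3}  OUT={a@B0, b@B0, c@B3, d@B0, e@B3}
  B4:  IN={a@B0, b@B0, c@B1, c@B3, d@B0, e@B3}  OUT={a@B0, b@B0, c@B4, d@B0, e@B3}

Merge at B0 (entry node, so the boundary value {} is joined with the incoming edge(s)): IN[B0] = {} ⊔ OUT[B3] = {a@B0, b@B0, c@B3, d@B0, e@B3}
Applying B0's transfer function to that IN value gives OUT[B0] (row B0 above).

Answer: {a@B0, b@B0, c@B3, d@B0, e@B3}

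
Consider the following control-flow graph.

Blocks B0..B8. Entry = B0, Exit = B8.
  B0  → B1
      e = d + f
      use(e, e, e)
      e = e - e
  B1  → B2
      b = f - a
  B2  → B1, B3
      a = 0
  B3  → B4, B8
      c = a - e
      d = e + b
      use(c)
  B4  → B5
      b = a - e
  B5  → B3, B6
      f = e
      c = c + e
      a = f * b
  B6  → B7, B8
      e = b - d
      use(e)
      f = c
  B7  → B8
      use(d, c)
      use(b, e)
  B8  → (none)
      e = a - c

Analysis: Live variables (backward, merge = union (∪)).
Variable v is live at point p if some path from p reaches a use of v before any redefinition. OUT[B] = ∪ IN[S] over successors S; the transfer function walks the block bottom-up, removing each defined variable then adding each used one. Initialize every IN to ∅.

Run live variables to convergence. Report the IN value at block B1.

Per-block solution:
  B0: | IN={a, d, f} | OUT={a, e, f}
  B1: | IN={a, e, f} | OUT={b, e, f}
  B2: | IN={b, e, f} | OUT={a, b, e, f}
  B3: | IN={a, b, e} | OUT={a, c, d, e}
  B4: | IN={a, c, d, e} | OUT={b, c, d, e}
  B5: | IN={b, c, d, e} | OUT={a, b, c, d, e}
  B6: | IN={a, b, c, d} | OUT={a, b, c, d, e}
  B7: | IN={a, b, c, d, e} | OUT={a, c}
  B8: | IN={a, c} | OUT={}

Merge at B1: OUT[B1] = IN[B2] = {b, e, f}
Applying B1's transfer function to that OUT value gives IN[B1] (row B1 above).

Answer: {a, e, f}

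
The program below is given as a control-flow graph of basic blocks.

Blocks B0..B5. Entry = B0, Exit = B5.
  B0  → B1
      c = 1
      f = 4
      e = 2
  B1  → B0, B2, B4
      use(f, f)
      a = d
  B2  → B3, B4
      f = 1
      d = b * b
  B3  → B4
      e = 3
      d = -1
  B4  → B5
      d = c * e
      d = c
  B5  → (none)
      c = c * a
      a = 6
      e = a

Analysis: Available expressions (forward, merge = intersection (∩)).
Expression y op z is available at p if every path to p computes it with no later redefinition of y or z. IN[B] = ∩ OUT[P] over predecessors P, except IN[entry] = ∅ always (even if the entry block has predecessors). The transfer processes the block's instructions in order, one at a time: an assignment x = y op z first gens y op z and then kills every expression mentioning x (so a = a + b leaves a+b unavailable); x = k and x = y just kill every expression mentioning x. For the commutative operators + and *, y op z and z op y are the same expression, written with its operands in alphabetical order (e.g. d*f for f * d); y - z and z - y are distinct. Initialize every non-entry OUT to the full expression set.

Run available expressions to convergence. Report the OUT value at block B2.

Answer: {b*b}

Trace:
Fixpoint table:
  B0:  IN={}  OUT={}
  B1:  IN={}  OUT={}
  B2:  IN={}  OUT={b*b}
  B3:  IN={b*b}  OUT={b*b}
  B4:  IN={}  OUT={c*e}
  B5:  IN={c*e}  OUT={}

Merge at B2: IN[B2] = OUT[B1] = {}
Applying B2's transfer function to that IN value gives OUT[B2] (row B2 above).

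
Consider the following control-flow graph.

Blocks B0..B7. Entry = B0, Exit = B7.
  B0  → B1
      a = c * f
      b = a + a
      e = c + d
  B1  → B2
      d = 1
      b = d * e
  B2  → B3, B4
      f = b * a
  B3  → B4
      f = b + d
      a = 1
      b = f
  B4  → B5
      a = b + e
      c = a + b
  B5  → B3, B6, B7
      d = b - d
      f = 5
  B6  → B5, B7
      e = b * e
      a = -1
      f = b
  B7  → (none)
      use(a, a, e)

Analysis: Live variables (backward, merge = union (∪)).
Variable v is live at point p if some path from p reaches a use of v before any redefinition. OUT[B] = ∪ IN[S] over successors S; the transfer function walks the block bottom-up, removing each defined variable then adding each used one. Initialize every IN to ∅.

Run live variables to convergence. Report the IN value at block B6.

Fixpoint table:
  B0:  IN={c, d, f}  OUT={a, e}
  B1:  IN={a, e}  OUT={a, b, d, e}
  B2:  IN={a, b, d, e}  OUT={b, d, e}
  B3:  IN={b, d, e}  OUT={b, d, e}
  B4:  IN={b, d, e}  OUT={a, b, d, e}
  B5:  IN={a, b, d, e}  OUT={a, b, d, e}
  B6:  IN={b, d, e}  OUT={a, b, d, e}
  B7:  IN={a, e}  OUT={}

Merge at B6: OUT[B6] = IN[B5] ⊔ IN[B7] = {a, b, d, e}
Applying B6's transfer function to that OUT value gives IN[B6] (row B6 above).

Answer: {b, d, e}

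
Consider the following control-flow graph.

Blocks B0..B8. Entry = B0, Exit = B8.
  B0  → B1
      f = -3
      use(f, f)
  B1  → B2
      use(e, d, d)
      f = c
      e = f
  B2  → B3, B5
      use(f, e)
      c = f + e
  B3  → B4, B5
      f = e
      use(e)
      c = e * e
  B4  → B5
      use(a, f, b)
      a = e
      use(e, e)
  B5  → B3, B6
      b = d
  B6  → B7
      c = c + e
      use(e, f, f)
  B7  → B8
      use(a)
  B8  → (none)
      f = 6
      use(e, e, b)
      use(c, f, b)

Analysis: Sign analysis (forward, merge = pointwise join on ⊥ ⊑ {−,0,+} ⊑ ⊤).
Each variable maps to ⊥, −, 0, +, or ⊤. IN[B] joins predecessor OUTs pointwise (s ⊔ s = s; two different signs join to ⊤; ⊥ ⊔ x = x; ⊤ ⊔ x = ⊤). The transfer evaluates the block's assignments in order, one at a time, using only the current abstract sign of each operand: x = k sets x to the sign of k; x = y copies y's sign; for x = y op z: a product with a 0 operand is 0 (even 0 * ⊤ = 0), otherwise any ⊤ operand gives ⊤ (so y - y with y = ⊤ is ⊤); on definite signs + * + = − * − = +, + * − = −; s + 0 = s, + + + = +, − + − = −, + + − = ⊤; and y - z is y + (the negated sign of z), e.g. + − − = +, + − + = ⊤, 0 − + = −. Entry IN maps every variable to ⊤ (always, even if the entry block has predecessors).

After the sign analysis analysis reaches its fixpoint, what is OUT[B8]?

Converged values:
  B0:  IN=(all ⊤)  OUT={f:-; rest ⊤}
  B1:  IN={f:-; rest ⊤}  OUT=(all ⊤)
  B2:  IN=(all ⊤)  OUT=(all ⊤)
  B3:  IN=(all ⊤)  OUT=(all ⊤)
  B4:  IN=(all ⊤)  OUT=(all ⊤)
  B5:  IN=(all ⊤)  OUT=(all ⊤)
  B6:  IN=(all ⊤)  OUT=(all ⊤)
  B7:  IN=(all ⊤)  OUT=(all ⊤)
  B8:  IN=(all ⊤)  OUT={f:+; rest ⊤}

Merge at B8: IN[B8] = OUT[B7] = {a: ⊤, b: ⊤, c: ⊤, d: ⊤, e: ⊤, f: ⊤}
Applying B8's transfer function to that IN value gives OUT[B8] (row B8 above).

Answer: {a: ⊤, b: ⊤, c: ⊤, d: ⊤, e: ⊤, f: +}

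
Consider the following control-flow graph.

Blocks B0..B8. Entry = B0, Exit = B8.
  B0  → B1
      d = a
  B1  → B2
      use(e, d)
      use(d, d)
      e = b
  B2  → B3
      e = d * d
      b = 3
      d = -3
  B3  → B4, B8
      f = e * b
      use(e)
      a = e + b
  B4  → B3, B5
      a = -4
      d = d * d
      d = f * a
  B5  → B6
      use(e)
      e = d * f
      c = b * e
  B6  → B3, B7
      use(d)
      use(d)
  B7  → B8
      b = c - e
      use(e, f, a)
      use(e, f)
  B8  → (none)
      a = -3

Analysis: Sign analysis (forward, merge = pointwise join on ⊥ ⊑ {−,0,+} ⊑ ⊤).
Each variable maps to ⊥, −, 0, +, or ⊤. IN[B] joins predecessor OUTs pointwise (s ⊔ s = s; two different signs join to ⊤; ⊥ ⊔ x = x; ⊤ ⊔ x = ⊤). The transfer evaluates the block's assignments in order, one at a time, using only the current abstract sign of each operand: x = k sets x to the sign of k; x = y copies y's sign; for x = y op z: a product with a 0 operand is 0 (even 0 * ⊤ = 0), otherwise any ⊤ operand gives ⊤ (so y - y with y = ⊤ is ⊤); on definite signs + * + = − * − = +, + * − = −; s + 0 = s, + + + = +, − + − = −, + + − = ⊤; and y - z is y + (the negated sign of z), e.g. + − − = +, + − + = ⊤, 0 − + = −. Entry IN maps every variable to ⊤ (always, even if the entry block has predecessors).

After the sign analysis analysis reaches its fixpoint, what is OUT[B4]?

Answer: {a: -, b: +, c: ⊤, d: ⊤, e: ⊤, f: ⊤}

Working:
Converged values:
  B0:  IN=(all ⊤)  OUT=(all ⊤)
  B1:  IN=(all ⊤)  OUT=(all ⊤)
  B2:  IN=(all ⊤)  OUT={b:+, d:-; rest ⊤}
  B3:  IN={b:+; rest ⊤}  OUT={b:+; rest ⊤}
  B4:  IN={b:+; rest ⊤}  OUT={a:-, b:+; rest ⊤}
  B5:  IN={a:-, b:+; rest ⊤}  OUT={a:-, b:+; rest ⊤}
  B6:  IN={a:-, b:+; rest ⊤}  OUT={a:-, b:+; rest ⊤}
  B7:  IN={a:-, b:+; rest ⊤}  OUT={a:-; rest ⊤}
  B8:  IN=(all ⊤)  OUT={a:-; rest ⊤}

Merge at B4: IN[B4] = OUT[B3] = {a: ⊤, b: +, c: ⊤, d: ⊤, e: ⊤, f: ⊤}
Applying B4's transfer function to that IN value gives OUT[B4] (row B4 above).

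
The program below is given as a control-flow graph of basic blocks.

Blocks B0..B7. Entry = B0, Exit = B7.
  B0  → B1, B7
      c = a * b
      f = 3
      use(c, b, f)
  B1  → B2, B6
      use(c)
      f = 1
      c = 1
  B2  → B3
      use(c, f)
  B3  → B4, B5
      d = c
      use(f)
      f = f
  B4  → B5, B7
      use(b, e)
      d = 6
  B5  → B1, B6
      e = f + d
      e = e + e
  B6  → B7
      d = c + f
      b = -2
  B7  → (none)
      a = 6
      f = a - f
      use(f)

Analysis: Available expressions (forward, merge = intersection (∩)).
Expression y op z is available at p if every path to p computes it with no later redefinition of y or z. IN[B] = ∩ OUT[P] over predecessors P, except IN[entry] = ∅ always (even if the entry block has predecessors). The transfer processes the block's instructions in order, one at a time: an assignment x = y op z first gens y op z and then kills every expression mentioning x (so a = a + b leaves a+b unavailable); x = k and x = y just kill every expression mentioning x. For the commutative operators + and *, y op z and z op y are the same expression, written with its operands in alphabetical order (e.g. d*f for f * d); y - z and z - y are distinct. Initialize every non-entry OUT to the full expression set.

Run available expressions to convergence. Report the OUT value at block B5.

Answer: {a*b, d+f}

Working:
Per-block solution:
  B0:   IN={}   OUT={a*b}
  B1:   IN={a*b}   OUT={a*b}
  B2:   IN={a*b}   OUT={a*b}
  B3:   IN={a*b}   OUT={a*b}
  B4:   IN={a*b}   OUT={a*b}
  B5:   IN={a*b}   OUT={a*b, d+f}
  B6:   IN={a*b}   OUT={c+f}
  B7:   IN={}   OUT={}

Merge at B5: IN[B5] = OUT[B3] ∩ OUT[B4] = {a*b}
Applying B5's transfer function to that IN value gives OUT[B5] (row B5 above).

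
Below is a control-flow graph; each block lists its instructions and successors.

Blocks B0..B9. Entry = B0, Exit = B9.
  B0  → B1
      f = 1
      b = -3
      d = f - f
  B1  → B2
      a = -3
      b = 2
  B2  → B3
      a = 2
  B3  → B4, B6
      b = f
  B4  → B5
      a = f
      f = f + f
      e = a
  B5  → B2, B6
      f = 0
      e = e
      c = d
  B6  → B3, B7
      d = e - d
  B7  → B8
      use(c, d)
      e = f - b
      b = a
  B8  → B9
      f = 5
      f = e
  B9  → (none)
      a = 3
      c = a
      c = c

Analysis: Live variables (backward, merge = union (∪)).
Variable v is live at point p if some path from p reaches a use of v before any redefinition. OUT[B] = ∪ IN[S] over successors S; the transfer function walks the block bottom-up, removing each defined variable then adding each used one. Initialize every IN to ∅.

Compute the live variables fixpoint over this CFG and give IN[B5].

Fixpoint table:
  B0: | IN={c, e} | OUT={c, d, e, f}
  B1: | IN={c, d, e, f} | OUT={c, d, e, f}
  B2: | IN={c, d, e, f} | OUT={a, c, d, e, f}
  B3: | IN={a, c, d, e, f} | OUT={a, b, c, d, e, f}
  B4: | IN={b, d, f} | OUT={a, b, d, e}
  B5: | IN={a, b, d, e} | OUT={a, b, c, d, e, f}
  B6: | IN={a, b, c, d, e, f} | OUT={a, b, c, d, e, f}
  B7: | IN={a, b, c, d, f} | OUT={e}
  B8: | IN={e} | OUT={}
  B9: | IN={} | OUT={}

Merge at B5: OUT[B5] = IN[B2] ⊔ IN[B6] = {a, b, c, d, e, f}
Applying B5's transfer function to that OUT value gives IN[B5] (row B5 above).

Answer: {a, b, d, e}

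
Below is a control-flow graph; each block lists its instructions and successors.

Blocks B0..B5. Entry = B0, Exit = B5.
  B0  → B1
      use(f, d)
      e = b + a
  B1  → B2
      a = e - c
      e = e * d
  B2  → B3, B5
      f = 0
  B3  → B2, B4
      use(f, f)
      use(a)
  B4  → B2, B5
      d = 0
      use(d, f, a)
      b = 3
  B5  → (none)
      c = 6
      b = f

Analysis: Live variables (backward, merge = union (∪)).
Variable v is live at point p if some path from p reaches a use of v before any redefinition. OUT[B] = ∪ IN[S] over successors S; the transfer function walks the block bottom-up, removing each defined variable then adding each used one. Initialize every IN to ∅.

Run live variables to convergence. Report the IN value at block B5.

Answer: {f}

Derivation:
Fixpoint table:
  B0:   IN={a, b, c, d, f}   OUT={c, d, e}
  B1:   IN={c, d, e}   OUT={a}
  B2:   IN={a}   OUT={a, f}
  B3:   IN={a, f}   OUT={a, f}
  B4:   IN={a, f}   OUT={a, f}
  B5:   IN={f}   OUT={}

B5 is the boundary node: OUT[B5] = {}
Applying B5's transfer function to that OUT value gives IN[B5] (row B5 above).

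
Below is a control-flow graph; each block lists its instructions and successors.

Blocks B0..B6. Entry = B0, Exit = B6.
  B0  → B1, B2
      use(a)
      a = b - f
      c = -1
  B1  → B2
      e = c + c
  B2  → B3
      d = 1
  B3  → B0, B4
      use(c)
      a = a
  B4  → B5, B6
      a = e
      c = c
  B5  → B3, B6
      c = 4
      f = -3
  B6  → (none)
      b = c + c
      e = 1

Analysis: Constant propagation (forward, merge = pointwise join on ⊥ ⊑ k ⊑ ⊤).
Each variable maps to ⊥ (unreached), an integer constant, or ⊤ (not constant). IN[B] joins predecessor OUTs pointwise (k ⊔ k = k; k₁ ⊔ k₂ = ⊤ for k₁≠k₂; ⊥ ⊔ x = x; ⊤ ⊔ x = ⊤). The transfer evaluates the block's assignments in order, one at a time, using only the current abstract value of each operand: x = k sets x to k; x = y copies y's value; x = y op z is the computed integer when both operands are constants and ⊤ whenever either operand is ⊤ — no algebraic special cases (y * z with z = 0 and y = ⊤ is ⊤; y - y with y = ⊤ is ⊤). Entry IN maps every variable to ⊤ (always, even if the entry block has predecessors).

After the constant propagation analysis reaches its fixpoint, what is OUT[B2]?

Answer: {a: ⊤, b: ⊤, c: -1, d: 1, e: ⊤, f: ⊤}

Derivation:
Fixpoint table:
  B0: | IN=(all ⊤) | OUT={c:-1; rest ⊤}
  B1: | IN={c:-1; rest ⊤} | OUT={c:-1, e:-2; rest ⊤}
  B2: | IN={c:-1; rest ⊤} | OUT={c:-1, d:1; rest ⊤}
  B3: | IN={d:1; rest ⊤} | OUT={d:1; rest ⊤}
  B4: | IN={d:1; rest ⊤} | OUT={d:1; rest ⊤}
  B5: | IN={d:1; rest ⊤} | OUT={c:4, d:1, f:-3; rest ⊤}
  B6: | IN={d:1; rest ⊤} | OUT={d:1, e:1; rest ⊤}

Merge at B2: IN[B2] = OUT[B0] ⊔ OUT[B1] = {a: ⊤, b: ⊤, c: -1, d: ⊤, e: ⊤, f: ⊤}
Applying B2's transfer function to that IN value gives OUT[B2] (row B2 above).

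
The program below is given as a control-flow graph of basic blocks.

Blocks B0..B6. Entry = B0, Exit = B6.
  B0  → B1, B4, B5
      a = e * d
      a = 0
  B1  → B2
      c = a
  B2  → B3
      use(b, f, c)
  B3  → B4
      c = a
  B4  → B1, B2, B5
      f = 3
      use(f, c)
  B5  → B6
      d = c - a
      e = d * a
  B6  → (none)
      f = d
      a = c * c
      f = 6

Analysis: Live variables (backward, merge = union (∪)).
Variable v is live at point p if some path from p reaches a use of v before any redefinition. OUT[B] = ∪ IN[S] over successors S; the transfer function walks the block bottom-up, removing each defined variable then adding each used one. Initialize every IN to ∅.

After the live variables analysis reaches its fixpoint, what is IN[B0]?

Converged values:
  B0: | IN={b, c, d, e, f} | OUT={a, b, c, f}
  B1: | IN={a, b, f} | OUT={a, b, c, f}
  B2: | IN={a, b, c, f} | OUT={a, b}
  B3: | IN={a, b} | OUT={a, b, c}
  B4: | IN={a, b, c} | OUT={a, b, c, f}
  B5: | IN={a, c} | OUT={c, d}
  B6: | IN={c, d} | OUT={}

Merge at B0: OUT[B0] = IN[B1] ⊔ IN[B4] ⊔ IN[B5] = {a, b, c, f}
Applying B0's transfer function to that OUT value gives IN[B0] (row B0 above).

Answer: {b, c, d, e, f}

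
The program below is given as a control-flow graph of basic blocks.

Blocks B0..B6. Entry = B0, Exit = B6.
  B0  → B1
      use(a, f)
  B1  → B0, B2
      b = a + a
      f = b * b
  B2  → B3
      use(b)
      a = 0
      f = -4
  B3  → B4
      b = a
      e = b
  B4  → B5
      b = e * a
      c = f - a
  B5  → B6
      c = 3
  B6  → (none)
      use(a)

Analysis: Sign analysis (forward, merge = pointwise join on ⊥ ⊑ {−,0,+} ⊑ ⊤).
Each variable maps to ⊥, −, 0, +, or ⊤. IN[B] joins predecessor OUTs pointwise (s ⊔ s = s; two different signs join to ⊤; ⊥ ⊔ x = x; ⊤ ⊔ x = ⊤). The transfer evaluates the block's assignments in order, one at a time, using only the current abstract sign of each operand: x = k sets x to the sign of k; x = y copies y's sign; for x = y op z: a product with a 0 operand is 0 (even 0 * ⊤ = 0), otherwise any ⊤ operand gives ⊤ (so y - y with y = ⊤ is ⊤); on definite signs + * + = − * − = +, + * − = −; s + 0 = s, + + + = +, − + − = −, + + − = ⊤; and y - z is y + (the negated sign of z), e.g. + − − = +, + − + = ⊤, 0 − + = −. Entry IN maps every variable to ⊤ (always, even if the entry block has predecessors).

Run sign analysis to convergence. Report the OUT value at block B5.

Answer: {a: 0, b: 0, c: +, d: ⊤, e: 0, f: -}

Trace:
Per-block solution:
  B0:  IN=(all ⊤)  OUT=(all ⊤)
  B1:  IN=(all ⊤)  OUT=(all ⊤)
  B2:  IN=(all ⊤)  OUT={a:0, f:-; rest ⊤}
  B3:  IN={a:0, f:-; rest ⊤}  OUT={a:0, b:0, e:0, f:-; rest ⊤}
  B4:  IN={a:0, b:0, e:0, f:-; rest ⊤}  OUT={a:0, b:0, c:-, e:0, f:-; rest ⊤}
  B5:  IN={a:0, b:0, c:-, e:0, f:-; rest ⊤}  OUT={a:0, b:0, c:+, e:0, f:-; rest ⊤}
  B6:  IN={a:0, b:0, c:+, e:0, f:-; rest ⊤}  OUT={a:0, b:0, c:+, e:0, f:-; rest ⊤}

Merge at B5: IN[B5] = OUT[B4] = {a: 0, b: 0, c: -, d: ⊤, e: 0, f: -}
Applying B5's transfer function to that IN value gives OUT[B5] (row B5 above).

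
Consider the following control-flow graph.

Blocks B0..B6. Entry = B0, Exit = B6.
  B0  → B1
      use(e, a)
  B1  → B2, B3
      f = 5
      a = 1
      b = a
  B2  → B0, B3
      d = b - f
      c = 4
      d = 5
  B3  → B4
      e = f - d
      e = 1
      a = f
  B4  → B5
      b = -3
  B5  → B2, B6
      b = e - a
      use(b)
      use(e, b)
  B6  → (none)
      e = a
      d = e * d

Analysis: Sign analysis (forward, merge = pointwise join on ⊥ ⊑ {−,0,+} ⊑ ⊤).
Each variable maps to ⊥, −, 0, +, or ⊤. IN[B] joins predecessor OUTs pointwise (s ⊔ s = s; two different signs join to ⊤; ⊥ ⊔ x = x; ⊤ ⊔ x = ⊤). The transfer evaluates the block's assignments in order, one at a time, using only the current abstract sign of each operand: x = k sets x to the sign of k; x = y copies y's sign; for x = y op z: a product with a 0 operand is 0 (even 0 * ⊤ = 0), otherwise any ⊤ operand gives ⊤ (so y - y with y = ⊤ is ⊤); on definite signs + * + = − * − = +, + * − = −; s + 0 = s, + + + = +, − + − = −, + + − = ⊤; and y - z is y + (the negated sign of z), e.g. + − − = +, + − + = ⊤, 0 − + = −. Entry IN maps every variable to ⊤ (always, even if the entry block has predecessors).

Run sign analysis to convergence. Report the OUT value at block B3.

Answer: {a: +, b: ⊤, c: ⊤, d: ⊤, e: +, f: +}

Working:
Per-block solution:
  B0:  IN=(all ⊤)  OUT=(all ⊤)
  B1:  IN=(all ⊤)  OUT={a:+, b:+, f:+; rest ⊤}
  B2:  IN={a:+, f:+; rest ⊤}  OUT={a:+, c:+, d:+, f:+; rest ⊤}
  B3:  IN={a:+, f:+; rest ⊤}  OUT={a:+, e:+, f:+; rest ⊤}
  B4:  IN={a:+, e:+, f:+; rest ⊤}  OUT={a:+, b:-, e:+, f:+; rest ⊤}
  B5:  IN={a:+, b:-, e:+, f:+; rest ⊤}  OUT={a:+, e:+, f:+; rest ⊤}
  B6:  IN={a:+, e:+, f:+; rest ⊤}  OUT={a:+, e:+, f:+; rest ⊤}

Merge at B3: IN[B3] = OUT[B1] ⊔ OUT[B2] = {a: +, b: ⊤, c: ⊤, d: ⊤, e: ⊤, f: +}
Applying B3's transfer function to that IN value gives OUT[B3] (row B3 above).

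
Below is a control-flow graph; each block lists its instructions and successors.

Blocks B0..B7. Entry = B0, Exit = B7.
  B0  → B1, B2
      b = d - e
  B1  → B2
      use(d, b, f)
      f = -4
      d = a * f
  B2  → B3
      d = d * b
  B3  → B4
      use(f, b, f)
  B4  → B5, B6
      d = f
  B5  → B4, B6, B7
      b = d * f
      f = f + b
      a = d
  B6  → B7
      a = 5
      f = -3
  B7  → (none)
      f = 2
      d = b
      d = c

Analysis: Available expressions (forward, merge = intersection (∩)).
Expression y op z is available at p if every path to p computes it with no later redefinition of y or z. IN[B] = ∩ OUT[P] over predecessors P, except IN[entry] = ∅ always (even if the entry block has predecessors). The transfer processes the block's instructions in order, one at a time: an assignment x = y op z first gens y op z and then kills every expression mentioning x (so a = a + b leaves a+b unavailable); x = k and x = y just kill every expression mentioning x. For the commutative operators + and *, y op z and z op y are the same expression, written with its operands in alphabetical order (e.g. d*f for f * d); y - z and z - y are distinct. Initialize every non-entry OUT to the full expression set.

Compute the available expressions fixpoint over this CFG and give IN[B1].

Answer: {d-e}

Working:
Fixpoint table:
  B0:   IN={}   OUT={d-e}
  B1:   IN={d-e}   OUT={a*f}
  B2:   IN={}   OUT={}
  B3:   IN={}   OUT={}
  B4:   IN={}   OUT={}
  B5:   IN={}   OUT={}
  B6:   IN={}   OUT={}
  B7:   IN={}   OUT={}

Merge at B1: IN[B1] = OUT[B0] = {d-e}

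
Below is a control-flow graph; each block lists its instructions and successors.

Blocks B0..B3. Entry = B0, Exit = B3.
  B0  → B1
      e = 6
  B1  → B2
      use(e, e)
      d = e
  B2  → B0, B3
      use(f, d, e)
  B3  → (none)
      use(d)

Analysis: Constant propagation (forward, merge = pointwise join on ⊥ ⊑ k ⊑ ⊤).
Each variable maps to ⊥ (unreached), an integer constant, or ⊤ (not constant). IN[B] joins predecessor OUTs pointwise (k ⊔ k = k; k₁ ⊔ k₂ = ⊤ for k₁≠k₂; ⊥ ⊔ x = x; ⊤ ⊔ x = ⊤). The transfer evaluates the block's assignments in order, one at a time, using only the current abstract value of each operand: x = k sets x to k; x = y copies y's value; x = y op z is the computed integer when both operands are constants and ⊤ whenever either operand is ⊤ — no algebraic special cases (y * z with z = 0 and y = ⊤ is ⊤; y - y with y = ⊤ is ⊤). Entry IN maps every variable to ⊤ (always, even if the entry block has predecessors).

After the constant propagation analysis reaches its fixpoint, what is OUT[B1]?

Answer: {a: ⊤, b: ⊤, c: ⊤, d: 6, e: 6, f: ⊤}

Derivation:
Fixpoint table:
  B0:   IN=(all ⊤)   OUT={e:6; rest ⊤}
  B1:   IN={e:6; rest ⊤}   OUT={d:6, e:6; rest ⊤}
  B2:   IN={d:6, e:6; rest ⊤}   OUT={d:6, e:6; rest ⊤}
  B3:   IN={d:6, e:6; rest ⊤}   OUT={d:6, e:6; rest ⊤}

Merge at B1: IN[B1] = OUT[B0] = {a: ⊤, b: ⊤, c: ⊤, d: ⊤, e: 6, f: ⊤}
Applying B1's transfer function to that IN value gives OUT[B1] (row B1 above).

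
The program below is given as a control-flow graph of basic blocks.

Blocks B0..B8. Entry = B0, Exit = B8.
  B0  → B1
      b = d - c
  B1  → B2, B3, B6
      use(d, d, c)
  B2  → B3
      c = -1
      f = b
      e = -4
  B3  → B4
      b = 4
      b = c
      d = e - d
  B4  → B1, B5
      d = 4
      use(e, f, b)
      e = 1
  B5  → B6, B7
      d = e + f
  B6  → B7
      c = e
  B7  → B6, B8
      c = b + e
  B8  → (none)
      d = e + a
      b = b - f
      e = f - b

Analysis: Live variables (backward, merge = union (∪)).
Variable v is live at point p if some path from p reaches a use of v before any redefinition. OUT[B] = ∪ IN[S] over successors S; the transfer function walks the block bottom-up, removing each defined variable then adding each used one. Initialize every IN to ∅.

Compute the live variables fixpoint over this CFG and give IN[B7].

Answer: {a, b, e, f}

Working:
Fixpoint table:
  B0: | IN={a, c, d, e, f} | OUT={a, b, c, d, e, f}
  B1: | IN={a, b, c, d, e, f} | OUT={a, b, c, d, e, f}
  B2: | IN={a, b, d} | OUT={a, c, d, e, f}
  B3: | IN={a, c, d, e, f} | OUT={a, b, c, e, f}
  B4: | IN={a, b, c, e, f} | OUT={a, b, c, d, e, f}
  B5: | IN={a, b, e, f} | OUT={a, b, e, f}
  B6: | IN={a, b, e, f} | OUT={a, b, e, f}
  B7: | IN={a, b, e, f} | OUT={a, b, e, f}
  B8: | IN={a, b, e, f} | OUT={}

Merge at B7: OUT[B7] = IN[B6] ⊔ IN[B8] = {a, b, e, f}
Applying B7's transfer function to that OUT value gives IN[B7] (row B7 above).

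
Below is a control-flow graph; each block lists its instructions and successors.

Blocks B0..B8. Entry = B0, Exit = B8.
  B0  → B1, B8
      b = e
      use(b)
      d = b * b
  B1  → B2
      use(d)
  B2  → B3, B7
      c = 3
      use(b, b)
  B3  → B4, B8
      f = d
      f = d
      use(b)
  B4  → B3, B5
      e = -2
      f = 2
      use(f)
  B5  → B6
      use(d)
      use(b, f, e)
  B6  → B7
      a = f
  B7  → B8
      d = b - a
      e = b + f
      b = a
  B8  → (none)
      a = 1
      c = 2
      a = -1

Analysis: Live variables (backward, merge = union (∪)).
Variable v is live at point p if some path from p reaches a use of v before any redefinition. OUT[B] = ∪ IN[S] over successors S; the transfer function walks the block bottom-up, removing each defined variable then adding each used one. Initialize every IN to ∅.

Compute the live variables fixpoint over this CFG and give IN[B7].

Answer: {a, b, f}

Working:
Fixpoint table:
  B0:   IN={a, e, f}   OUT={a, b, d, f}
  B1:   IN={a, b, d, f}   OUT={a, b, d, f}
  B2:   IN={a, b, d, f}   OUT={a, b, d, f}
  B3:   IN={b, d}   OUT={b, d}
  B4:   IN={b, d}   OUT={b, d, e, f}
  B5:   IN={b, d, e, f}   OUT={b, f}
  B6:   IN={b, f}   OUT={a, b, f}
  B7:   IN={a, b, f}   OUT={}
  B8:   IN={}   OUT={}

Merge at B7: OUT[B7] = IN[B8] = {}
Applying B7's transfer function to that OUT value gives IN[B7] (row B7 above).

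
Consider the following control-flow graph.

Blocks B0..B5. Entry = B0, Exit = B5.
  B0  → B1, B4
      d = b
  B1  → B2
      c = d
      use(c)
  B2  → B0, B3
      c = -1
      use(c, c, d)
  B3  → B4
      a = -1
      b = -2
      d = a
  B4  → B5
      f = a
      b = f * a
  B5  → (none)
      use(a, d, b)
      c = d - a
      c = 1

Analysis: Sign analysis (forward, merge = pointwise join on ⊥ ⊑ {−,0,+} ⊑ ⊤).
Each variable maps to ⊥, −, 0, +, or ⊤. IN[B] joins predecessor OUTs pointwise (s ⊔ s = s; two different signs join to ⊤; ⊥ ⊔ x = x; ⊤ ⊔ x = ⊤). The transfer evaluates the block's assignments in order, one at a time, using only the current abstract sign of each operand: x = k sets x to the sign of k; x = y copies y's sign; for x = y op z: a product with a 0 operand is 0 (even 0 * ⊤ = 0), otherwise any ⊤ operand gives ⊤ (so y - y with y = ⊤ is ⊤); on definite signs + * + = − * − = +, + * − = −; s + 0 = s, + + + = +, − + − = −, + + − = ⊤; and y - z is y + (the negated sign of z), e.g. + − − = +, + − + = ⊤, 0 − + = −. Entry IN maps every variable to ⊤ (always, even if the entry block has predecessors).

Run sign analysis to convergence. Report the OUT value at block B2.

Answer: {a: ⊤, b: ⊤, c: -, d: ⊤, e: ⊤, f: ⊤}

Trace:
Fixpoint table:
  B0:   IN=(all ⊤)   OUT=(all ⊤)
  B1:   IN=(all ⊤)   OUT=(all ⊤)
  B2:   IN=(all ⊤)   OUT={c:-; rest ⊤}
  B3:   IN={c:-; rest ⊤}   OUT={a:-, b:-, c:-, d:-; rest ⊤}
  B4:   IN=(all ⊤)   OUT=(all ⊤)
  B5:   IN=(all ⊤)   OUT={c:+; rest ⊤}

Merge at B2: IN[B2] = OUT[B1] = {a: ⊤, b: ⊤, c: ⊤, d: ⊤, e: ⊤, f: ⊤}
Applying B2's transfer function to that IN value gives OUT[B2] (row B2 above).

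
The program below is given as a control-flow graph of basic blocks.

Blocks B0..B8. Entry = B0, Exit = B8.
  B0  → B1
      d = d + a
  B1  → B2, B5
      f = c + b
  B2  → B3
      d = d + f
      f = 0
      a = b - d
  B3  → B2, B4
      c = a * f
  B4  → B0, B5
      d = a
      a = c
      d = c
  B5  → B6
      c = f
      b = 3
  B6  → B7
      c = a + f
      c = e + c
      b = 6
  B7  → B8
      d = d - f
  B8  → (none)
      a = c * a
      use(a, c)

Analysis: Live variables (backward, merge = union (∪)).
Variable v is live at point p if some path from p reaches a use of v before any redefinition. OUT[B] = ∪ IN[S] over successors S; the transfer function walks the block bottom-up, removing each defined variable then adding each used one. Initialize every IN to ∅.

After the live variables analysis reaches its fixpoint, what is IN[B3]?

Answer: {a, b, d, e, f}

Derivation:
Per-block solution:
  B0:   IN={a, b, c, d, e}   OUT={a, b, c, d, e}
  B1:   IN={a, b, c, d, e}   OUT={a, b, d, e, f}
  B2:   IN={b, d, e, f}   OUT={a, b, d, e, f}
  B3:   IN={a, b, d, e, f}   OUT={a, b, c, d, e, f}
  B4:   IN={a, b, c, e, f}   OUT={a, b, c, d, e, f}
  B5:   IN={a, d, e, f}   OUT={a, d, e, f}
  B6:   IN={a, d, e, f}   OUT={a, c, d, f}
  B7:   IN={a, c, d, f}   OUT={a, c}
  B8:   IN={a, c}   OUT={}

Merge at B3: OUT[B3] = IN[B2] ⊔ IN[B4] = {a, b, c, d, e, f}
Applying B3's transfer function to that OUT value gives IN[B3] (row B3 above).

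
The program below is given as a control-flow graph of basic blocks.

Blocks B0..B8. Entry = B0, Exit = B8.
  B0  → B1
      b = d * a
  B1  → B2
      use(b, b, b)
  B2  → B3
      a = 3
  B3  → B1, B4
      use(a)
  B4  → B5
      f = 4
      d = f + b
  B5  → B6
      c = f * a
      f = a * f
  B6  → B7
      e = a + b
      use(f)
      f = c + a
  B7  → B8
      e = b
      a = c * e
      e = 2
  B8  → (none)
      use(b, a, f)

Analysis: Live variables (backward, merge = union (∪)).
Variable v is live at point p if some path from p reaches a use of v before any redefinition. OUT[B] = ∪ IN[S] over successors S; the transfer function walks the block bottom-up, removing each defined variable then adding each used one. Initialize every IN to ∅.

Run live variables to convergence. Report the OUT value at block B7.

Converged values:
  B0:   IN={a, d}   OUT={b}
  B1:   IN={b}   OUT={b}
  B2:   IN={b}   OUT={a, b}
  B3:   IN={a, b}   OUT={a, b}
  B4:   IN={a, b}   OUT={a, b, f}
  B5:   IN={a, b, f}   OUT={a, b, c, f}
  B6:   IN={a, b, c, f}   OUT={b, c, f}
  B7:   IN={b, c, f}   OUT={a, b, f}
  B8:   IN={a, b, f}   OUT={}

Merge at B7: OUT[B7] = IN[B8] = {a, b, f}

Answer: {a, b, f}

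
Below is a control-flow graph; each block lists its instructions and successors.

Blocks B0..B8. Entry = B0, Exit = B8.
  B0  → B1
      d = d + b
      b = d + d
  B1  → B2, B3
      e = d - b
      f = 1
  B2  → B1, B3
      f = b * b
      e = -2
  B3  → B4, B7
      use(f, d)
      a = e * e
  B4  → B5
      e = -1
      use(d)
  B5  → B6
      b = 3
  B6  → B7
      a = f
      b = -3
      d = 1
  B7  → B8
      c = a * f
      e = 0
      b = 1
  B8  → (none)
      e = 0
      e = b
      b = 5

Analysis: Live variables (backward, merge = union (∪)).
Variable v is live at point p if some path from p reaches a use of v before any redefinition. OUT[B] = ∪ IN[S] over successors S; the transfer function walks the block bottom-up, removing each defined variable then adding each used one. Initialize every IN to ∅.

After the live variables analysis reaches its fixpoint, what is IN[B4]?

Converged values:
  B0:  IN={b, d}  OUT={b, d}
  B1:  IN={b, d}  OUT={b, d, e, f}
  B2:  IN={b, d}  OUT={b, d, e, f}
  B3:  IN={d, e, f}  OUT={a, d, f}
  B4:  IN={d, f}  OUT={f}
  B5:  IN={f}  OUT={f}
  B6:  IN={f}  OUT={a, f}
  B7:  IN={a, f}  OUT={b}
  B8:  IN={b}  OUT={}

Merge at B4: OUT[B4] = IN[B5] = {f}
Applying B4's transfer function to that OUT value gives IN[B4] (row B4 above).

Answer: {d, f}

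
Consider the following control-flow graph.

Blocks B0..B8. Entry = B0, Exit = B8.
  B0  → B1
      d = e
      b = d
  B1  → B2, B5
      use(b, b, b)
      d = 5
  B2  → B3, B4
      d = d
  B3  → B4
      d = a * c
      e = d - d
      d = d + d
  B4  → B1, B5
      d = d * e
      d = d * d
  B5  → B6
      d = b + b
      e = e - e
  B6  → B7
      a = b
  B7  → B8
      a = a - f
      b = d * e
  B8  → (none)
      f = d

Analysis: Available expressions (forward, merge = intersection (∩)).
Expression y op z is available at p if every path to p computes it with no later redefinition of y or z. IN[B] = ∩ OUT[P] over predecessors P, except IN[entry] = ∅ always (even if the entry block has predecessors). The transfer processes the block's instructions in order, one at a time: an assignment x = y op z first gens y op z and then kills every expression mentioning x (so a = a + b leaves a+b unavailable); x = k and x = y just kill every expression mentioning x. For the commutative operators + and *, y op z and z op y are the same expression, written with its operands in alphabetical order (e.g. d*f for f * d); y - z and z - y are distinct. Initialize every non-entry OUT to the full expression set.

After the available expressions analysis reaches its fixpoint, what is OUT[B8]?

Fixpoint table:
  B0:   IN={}   OUT={}
  B1:   IN={}   OUT={}
  B2:   IN={}   OUT={}
  B3:   IN={}   OUT={a*c}
  B4:   IN={}   OUT={}
  B5:   IN={}   OUT={b+b}
  B6:   IN={b+b}   OUT={b+b}
  B7:   IN={b+b}   OUT={d*e}
  B8:   IN={d*e}   OUT={d*e}

Merge at B8: IN[B8] = OUT[B7] = {d*e}
Applying B8's transfer function to that IN value gives OUT[B8] (row B8 above).

Answer: {d*e}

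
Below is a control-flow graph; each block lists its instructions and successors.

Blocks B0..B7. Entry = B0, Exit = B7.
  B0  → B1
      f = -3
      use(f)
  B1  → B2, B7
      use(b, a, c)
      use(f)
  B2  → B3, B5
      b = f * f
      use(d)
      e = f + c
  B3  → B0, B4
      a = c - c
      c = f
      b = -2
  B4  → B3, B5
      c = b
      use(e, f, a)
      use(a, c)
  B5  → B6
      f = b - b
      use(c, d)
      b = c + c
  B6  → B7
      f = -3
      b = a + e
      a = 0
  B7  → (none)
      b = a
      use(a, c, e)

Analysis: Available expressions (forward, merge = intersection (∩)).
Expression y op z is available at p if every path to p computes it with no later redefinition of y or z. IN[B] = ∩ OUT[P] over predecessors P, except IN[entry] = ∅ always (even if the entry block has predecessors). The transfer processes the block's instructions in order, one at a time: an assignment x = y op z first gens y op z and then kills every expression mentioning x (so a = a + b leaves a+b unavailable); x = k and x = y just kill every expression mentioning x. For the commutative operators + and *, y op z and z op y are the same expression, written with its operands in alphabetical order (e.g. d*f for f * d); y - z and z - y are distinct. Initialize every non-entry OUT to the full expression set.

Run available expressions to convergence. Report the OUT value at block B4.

Answer: {f*f}

Trace:
Per-block solution:
  B0: | IN={} | OUT={}
  B1: | IN={} | OUT={}
  B2: | IN={} | OUT={c+f, f*f}
  B3: | IN={f*f} | OUT={f*f}
  B4: | IN={f*f} | OUT={f*f}
  B5: | IN={f*f} | OUT={c+c}
  B6: | IN={c+c} | OUT={c+c}
  B7: | IN={} | OUT={}

Merge at B4: IN[B4] = OUT[B3] = {f*f}
Applying B4's transfer function to that IN value gives OUT[B4] (row B4 above).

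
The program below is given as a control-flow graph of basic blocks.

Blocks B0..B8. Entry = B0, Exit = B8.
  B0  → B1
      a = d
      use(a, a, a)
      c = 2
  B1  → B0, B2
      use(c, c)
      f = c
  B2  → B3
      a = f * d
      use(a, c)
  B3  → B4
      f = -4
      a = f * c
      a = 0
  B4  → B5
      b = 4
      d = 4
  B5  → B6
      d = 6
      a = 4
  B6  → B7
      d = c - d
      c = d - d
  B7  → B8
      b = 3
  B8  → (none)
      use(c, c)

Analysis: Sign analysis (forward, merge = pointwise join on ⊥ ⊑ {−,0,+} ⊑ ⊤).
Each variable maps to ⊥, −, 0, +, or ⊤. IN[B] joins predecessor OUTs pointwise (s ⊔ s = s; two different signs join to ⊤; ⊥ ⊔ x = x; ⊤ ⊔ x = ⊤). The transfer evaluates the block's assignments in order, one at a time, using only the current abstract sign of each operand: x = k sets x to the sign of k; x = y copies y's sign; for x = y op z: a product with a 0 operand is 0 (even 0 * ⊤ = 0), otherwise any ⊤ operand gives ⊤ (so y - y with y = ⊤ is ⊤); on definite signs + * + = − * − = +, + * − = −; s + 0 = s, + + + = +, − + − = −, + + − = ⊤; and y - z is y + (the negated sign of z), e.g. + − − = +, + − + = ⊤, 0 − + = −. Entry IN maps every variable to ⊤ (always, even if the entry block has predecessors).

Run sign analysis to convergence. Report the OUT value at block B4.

Converged values:
  B0: | IN=(all ⊤) | OUT={c:+; rest ⊤}
  B1: | IN={c:+; rest ⊤} | OUT={c:+, f:+; rest ⊤}
  B2: | IN={c:+, f:+; rest ⊤} | OUT={c:+, f:+; rest ⊤}
  B3: | IN={c:+, f:+; rest ⊤} | OUT={a:0, c:+, f:-; rest ⊤}
  B4: | IN={a:0, c:+, f:-; rest ⊤} | OUT={a:0, b:+, c:+, d:+, f:-; rest ⊤}
  B5: | IN={a:0, b:+, c:+, d:+, f:-; rest ⊤} | OUT={a:+, b:+, c:+, d:+, f:-; rest ⊤}
  B6: | IN={a:+, b:+, c:+, d:+, f:-; rest ⊤} | OUT={a:+, b:+, f:-; rest ⊤}
  B7: | IN={a:+, b:+, f:-; rest ⊤} | OUT={a:+, b:+, f:-; rest ⊤}
  B8: | IN={a:+, b:+, f:-; rest ⊤} | OUT={a:+, b:+, f:-; rest ⊤}

Merge at B4: IN[B4] = OUT[B3] = {a: 0, b: ⊤, c: +, d: ⊤, e: ⊤, f: -}
Applying B4's transfer function to that IN value gives OUT[B4] (row B4 above).

Answer: {a: 0, b: +, c: +, d: +, e: ⊤, f: -}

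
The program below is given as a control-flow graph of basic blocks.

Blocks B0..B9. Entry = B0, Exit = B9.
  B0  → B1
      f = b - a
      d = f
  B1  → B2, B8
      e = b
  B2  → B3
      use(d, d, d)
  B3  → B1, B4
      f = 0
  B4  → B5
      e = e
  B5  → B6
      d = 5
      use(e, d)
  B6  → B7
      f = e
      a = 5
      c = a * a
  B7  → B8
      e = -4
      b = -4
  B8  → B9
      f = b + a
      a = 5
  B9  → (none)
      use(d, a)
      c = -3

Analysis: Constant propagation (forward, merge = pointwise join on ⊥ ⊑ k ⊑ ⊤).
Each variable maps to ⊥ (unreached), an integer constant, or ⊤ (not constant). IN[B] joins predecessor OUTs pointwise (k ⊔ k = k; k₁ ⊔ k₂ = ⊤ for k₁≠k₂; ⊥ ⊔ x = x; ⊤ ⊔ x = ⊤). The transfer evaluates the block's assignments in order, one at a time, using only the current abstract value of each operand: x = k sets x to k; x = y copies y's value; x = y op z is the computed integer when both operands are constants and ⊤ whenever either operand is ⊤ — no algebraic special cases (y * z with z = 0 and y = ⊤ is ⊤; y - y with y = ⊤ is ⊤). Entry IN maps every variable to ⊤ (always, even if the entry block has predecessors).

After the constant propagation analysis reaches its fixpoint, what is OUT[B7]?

Converged values:
  B0: | IN=(all ⊤) | OUT=(all ⊤)
  B1: | IN=(all ⊤) | OUT=(all ⊤)
  B2: | IN=(all ⊤) | OUT=(all ⊤)
  B3: | IN=(all ⊤) | OUT={f:0; rest ⊤}
  B4: | IN={f:0; rest ⊤} | OUT={f:0; rest ⊤}
  B5: | IN={f:0; rest ⊤} | OUT={d:5, f:0; rest ⊤}
  B6: | IN={d:5, f:0; rest ⊤} | OUT={a:5, c:25, d:5; rest ⊤}
  B7: | IN={a:5, c:25, d:5; rest ⊤} | OUT={a:5, b:-4, c:25, d:5, e:-4; rest ⊤}
  B8: | IN=(all ⊤) | OUT={a:5; rest ⊤}
  B9: | IN={a:5; rest ⊤} | OUT={a:5, c:-3; rest ⊤}

Merge at B7: IN[B7] = OUT[B6] = {a: 5, b: ⊤, c: 25, d: 5, e: ⊤, f: ⊤}
Applying B7's transfer function to that IN value gives OUT[B7] (row B7 above).

Answer: {a: 5, b: -4, c: 25, d: 5, e: -4, f: ⊤}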